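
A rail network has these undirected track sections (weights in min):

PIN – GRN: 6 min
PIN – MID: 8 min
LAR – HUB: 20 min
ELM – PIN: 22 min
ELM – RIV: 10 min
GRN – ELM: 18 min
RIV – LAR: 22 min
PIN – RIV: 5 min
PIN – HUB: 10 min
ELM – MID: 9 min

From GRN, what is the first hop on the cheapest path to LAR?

Enumerating some paths:
GRN - PIN - HUB - LAR: 6+10+20 = 36
GRN - ELM - RIV - LAR: 18+10+22 = 50
GRN - PIN - RIV - LAR: 6+5+22 = 33
Cheapest is GRN - PIN - RIV - LAR at 33 min.
So from GRN the first move is to PIN.

PIN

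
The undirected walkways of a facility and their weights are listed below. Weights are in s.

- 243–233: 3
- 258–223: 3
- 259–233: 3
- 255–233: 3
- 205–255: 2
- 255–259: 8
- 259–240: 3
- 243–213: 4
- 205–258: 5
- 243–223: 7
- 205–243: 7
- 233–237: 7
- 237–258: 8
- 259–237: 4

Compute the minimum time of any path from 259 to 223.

Running Dijkstra from 259:
259: 0
233: 3  (via 259)
240: 3  (via 259)
237: 4  (via 259)
255: 6  (via 233)
243: 6  (via 233)
205: 8  (via 255)
213: 10  (via 243)
258: 12  (via 237)
223: 13  (via 243)
Shortest route: 259–233–243–223 = 13 s.

13 s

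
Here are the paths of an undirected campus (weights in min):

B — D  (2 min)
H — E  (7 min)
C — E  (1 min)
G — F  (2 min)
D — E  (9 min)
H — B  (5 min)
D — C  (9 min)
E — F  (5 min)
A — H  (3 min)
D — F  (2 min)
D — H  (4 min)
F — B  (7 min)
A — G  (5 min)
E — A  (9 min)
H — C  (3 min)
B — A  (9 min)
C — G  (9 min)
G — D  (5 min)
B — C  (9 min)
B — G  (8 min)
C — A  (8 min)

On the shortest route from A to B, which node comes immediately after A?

Candidate routes:
A - H - D - B: 3+4+2 = 9
A - G - F - D - B: 5+2+2+2 = 11
A - H - B: 3+5 = 8
A - B: 9 = 9
Cheapest is A - H - B at 8 min.
So from A the first move is to H.

H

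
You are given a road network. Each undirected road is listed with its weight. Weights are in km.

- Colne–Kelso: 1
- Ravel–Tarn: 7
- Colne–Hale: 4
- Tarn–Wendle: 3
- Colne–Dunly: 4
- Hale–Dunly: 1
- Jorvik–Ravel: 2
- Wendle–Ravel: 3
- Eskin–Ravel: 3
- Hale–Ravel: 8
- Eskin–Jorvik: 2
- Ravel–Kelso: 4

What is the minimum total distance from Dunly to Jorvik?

Candidate routes:
Dunly → Hale → Colne → Kelso → Ravel → Jorvik: 1+4+1+4+2 = 12
Dunly → Hale → Ravel → Jorvik: 1+8+2 = 11
The minimum is 11 km via Dunly → Hale → Ravel → Jorvik.

11 km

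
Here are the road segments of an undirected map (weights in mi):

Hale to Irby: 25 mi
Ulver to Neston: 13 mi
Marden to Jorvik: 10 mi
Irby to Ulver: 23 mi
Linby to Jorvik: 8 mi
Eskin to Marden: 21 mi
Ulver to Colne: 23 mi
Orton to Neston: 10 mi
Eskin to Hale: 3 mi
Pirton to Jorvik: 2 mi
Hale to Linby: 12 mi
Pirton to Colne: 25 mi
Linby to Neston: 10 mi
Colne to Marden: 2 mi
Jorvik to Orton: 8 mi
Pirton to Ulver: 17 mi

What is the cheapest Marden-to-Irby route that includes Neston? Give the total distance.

64 mi

Best Marden to Neston: Marden–Jorvik–Orton–Neston costing 28
Best Neston to Irby: Neston–Ulver–Irby costing 36
Total via Neston: 28 + 36 = 64 mi.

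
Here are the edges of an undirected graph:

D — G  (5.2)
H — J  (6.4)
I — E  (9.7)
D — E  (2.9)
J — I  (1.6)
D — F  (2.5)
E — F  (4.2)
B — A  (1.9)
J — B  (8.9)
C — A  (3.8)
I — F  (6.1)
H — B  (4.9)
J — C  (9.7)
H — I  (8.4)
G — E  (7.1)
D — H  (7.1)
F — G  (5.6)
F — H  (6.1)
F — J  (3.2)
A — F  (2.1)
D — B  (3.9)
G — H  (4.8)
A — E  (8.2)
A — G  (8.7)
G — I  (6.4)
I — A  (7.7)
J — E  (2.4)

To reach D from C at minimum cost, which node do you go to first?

Candidate routes:
C - A - F - D: 3.8+2.1+2.5 = 8.4
C - A - B - D: 3.8+1.9+3.9 = 9.6
The minimum is 8.4 via C - A - F - D.
So from C the first move is to A.

A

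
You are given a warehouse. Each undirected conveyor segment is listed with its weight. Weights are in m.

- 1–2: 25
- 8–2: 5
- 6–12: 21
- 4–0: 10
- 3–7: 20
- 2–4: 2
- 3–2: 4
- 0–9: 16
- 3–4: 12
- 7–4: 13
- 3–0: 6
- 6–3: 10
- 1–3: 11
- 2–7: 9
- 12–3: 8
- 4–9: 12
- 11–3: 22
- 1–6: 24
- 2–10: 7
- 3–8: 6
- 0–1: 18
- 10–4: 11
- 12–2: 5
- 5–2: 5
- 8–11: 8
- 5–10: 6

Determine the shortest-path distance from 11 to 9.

Enumerating some paths:
11 - 8 - 3 - 0 - 9: 8+6+6+16 = 36
11 - 8 - 2 - 4 - 9: 8+5+2+12 = 27
11 - 8 - 3 - 2 - 4 - 9: 8+6+4+2+12 = 32
The minimum is 27 m via 11 - 8 - 2 - 4 - 9.

27 m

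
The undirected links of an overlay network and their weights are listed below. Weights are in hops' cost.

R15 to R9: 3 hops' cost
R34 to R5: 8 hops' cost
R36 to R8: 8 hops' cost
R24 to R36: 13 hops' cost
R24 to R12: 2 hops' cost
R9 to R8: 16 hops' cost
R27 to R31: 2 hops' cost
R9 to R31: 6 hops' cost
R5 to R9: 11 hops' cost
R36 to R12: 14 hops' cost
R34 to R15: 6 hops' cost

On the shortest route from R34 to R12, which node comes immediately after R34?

R15

Enumerating some paths:
R34 → R15 → R9 → R8 → R36 → R24 → R12: 6+3+16+8+13+2 = 48
R34 → R15 → R9 → R8 → R36 → R12: 6+3+16+8+14 = 47
The minimum is 47 hops' cost via R34 → R15 → R9 → R8 → R36 → R12.
So from R34 the first move is to R15.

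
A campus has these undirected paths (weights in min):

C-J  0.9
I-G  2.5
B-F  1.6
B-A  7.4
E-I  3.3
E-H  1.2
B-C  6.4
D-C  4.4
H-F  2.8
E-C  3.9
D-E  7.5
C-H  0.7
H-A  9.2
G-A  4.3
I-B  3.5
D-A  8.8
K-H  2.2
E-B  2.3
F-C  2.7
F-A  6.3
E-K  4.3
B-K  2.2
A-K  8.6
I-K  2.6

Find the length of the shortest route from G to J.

8.6 min

Compare a few routes:
G - I - K - H - C - J: 2.5+2.6+2.2+0.7+0.9 = 8.9
G - I - E - H - C - J: 2.5+3.3+1.2+0.7+0.9 = 8.6
G - I - E - C - J: 2.5+3.3+3.9+0.9 = 10.6
The minimum is 8.6 min via G - I - E - H - C - J.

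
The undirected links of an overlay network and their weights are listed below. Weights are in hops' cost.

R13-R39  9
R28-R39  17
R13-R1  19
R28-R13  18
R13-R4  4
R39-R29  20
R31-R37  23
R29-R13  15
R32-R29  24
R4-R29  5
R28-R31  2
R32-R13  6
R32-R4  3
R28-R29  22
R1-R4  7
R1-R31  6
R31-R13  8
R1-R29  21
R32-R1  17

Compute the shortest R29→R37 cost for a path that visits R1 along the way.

41 hops' cost

Shortest R29→R1: R29 → R4 → R1 = 12
Shortest R1→R37: R1 → R31 → R37 = 29
Total via R1: 12 + 29 = 41 hops' cost.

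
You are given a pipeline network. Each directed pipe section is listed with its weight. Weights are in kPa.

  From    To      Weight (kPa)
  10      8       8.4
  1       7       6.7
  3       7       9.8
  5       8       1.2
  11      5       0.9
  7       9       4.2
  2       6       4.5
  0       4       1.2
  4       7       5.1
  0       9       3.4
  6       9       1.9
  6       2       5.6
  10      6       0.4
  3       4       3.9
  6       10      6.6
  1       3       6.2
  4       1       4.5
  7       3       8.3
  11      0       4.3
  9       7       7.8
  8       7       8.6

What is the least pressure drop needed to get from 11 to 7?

10.6 kPa

Candidate routes:
11–5–8–7: 0.9+1.2+8.6 = 10.7
11–0–4–7: 4.3+1.2+5.1 = 10.6
The minimum is 10.6 kPa via 11–0–4–7.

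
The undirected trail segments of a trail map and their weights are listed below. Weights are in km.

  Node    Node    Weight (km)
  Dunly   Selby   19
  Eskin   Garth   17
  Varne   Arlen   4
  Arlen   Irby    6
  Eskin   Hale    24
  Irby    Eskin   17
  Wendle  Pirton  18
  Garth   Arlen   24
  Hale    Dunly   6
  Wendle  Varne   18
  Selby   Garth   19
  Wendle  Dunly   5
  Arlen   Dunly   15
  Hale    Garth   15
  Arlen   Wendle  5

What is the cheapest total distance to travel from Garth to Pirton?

44 km

Candidate routes:
Garth–Hale–Dunly–Arlen–Wendle–Pirton: 15+6+15+5+18 = 59
Garth–Arlen–Wendle–Pirton: 24+5+18 = 47
Garth–Hale–Dunly–Wendle–Pirton: 15+6+5+18 = 44
Garth–Selby–Dunly–Wendle–Pirton: 19+19+5+18 = 61
The minimum is 44 km via Garth–Hale–Dunly–Wendle–Pirton.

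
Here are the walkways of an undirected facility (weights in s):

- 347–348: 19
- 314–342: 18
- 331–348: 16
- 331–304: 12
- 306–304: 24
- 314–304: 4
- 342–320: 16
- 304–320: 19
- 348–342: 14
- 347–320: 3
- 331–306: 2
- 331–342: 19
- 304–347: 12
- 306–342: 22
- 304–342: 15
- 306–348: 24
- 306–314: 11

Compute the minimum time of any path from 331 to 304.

Shortest distances from 331:
331: 0
306: 2  (via 331)
304: 12  (via 331)
Shortest route: 331–304 = 12 s.

12 s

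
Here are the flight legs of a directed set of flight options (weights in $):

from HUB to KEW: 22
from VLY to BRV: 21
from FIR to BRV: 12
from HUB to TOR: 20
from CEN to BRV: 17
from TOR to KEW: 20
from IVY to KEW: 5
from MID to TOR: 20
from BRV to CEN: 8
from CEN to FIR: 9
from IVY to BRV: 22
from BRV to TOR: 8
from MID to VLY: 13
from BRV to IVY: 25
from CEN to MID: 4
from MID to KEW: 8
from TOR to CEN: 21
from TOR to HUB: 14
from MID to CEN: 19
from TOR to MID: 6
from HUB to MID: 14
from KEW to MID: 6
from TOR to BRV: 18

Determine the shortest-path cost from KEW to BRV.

Candidate routes:
KEW–MID–VLY–BRV: 6+13+21 = 40
KEW–MID–CEN–FIR–BRV: 6+19+9+12 = 46
KEW–MID–TOR–BRV: 6+20+18 = 44
KEW–MID–CEN–BRV: 6+19+17 = 42
The minimum is $40 via KEW–MID–VLY–BRV.

$40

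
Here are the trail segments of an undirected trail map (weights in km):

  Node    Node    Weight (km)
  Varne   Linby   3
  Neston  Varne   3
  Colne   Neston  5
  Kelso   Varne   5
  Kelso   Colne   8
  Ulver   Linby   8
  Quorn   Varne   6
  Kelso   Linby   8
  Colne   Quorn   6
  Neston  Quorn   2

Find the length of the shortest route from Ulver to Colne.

Settle nodes by increasing distance from Ulver:
Ulver: 0
Linby: 8  (via Ulver)
Varne: 11  (via Linby)
Neston: 14  (via Varne)
Quorn: 16  (via Neston)
Kelso: 16  (via Linby)
Colne: 19  (via Neston)
Shortest route: Ulver–Linby–Varne–Neston–Colne = 19 km.

19 km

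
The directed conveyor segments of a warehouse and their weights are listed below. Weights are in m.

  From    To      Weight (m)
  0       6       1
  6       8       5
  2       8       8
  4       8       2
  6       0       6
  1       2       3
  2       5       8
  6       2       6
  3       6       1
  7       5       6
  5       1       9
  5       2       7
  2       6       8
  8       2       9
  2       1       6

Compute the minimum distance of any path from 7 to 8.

21 m

Running Dijkstra from 7:
7: 0
5: 6  (via 7)
2: 13  (via 5)
1: 15  (via 5)
6: 21  (via 2)
8: 21  (via 2)
Shortest route: 7–5–2–8 = 21 m.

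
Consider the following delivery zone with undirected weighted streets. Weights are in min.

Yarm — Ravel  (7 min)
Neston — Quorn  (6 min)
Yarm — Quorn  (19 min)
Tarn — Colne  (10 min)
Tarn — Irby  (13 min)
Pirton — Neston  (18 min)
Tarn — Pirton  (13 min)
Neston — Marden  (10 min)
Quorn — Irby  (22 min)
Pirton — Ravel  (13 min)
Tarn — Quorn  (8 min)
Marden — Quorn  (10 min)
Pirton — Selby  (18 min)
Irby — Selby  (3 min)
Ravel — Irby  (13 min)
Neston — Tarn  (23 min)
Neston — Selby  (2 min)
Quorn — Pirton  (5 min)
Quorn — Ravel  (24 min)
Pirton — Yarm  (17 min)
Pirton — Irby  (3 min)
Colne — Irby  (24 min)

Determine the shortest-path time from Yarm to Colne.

Shortest distances from Yarm:
Yarm: 0
Ravel: 7  (via Yarm)
Pirton: 17  (via Yarm)
Quorn: 19  (via Yarm)
Irby: 20  (via Ravel)
Selby: 23  (via Irby)
Neston: 25  (via Quorn)
Tarn: 27  (via Quorn)
Marden: 29  (via Quorn)
Colne: 37  (via Tarn)
Shortest route: Yarm → Quorn → Tarn → Colne = 37 min.

37 min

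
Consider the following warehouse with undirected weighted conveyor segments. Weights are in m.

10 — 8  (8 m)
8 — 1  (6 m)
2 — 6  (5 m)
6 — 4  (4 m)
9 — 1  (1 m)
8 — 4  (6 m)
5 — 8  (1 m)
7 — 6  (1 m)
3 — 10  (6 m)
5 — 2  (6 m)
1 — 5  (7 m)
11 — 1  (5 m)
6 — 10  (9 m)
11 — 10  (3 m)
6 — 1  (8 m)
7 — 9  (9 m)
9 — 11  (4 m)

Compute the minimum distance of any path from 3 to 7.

16 m

Shortest distances from 3:
3: 0
10: 6  (via 3)
11: 9  (via 10)
9: 13  (via 11)
1: 14  (via 11)
8: 14  (via 10)
5: 15  (via 8)
6: 15  (via 10)
7: 16  (via 6)
Shortest route: 3–10–6–7 = 16 m.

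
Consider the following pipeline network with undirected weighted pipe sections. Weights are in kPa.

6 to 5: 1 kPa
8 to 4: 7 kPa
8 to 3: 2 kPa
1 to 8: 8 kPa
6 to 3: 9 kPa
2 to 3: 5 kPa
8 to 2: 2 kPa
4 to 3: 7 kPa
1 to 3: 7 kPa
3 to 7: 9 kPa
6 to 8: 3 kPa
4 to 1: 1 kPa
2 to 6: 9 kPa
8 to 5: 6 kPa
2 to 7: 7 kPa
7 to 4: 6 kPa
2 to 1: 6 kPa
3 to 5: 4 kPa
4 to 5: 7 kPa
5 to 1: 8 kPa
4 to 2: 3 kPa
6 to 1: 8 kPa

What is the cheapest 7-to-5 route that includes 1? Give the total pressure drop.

Shortest 7→1: 7 → 4 → 1 = 7
Best 1 to 5: 1 → 5 costing 8
Total via 1: 7 + 8 = 15 kPa.

15 kPa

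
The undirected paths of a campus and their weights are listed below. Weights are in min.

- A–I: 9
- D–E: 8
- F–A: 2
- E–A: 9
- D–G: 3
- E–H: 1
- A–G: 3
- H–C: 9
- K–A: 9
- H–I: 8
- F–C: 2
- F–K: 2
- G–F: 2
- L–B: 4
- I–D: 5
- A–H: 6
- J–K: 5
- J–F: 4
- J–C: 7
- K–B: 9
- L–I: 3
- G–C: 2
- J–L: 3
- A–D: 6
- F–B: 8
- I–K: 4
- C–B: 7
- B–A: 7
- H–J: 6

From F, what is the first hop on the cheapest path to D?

G

Enumerating some paths:
F - A - G - D: 2+3+3 = 8
F - A - D: 2+6 = 8
F - C - G - D: 2+2+3 = 7
F - G - D: 2+3 = 5
The minimum is 5 min via F - G - D.
So from F the first move is to G.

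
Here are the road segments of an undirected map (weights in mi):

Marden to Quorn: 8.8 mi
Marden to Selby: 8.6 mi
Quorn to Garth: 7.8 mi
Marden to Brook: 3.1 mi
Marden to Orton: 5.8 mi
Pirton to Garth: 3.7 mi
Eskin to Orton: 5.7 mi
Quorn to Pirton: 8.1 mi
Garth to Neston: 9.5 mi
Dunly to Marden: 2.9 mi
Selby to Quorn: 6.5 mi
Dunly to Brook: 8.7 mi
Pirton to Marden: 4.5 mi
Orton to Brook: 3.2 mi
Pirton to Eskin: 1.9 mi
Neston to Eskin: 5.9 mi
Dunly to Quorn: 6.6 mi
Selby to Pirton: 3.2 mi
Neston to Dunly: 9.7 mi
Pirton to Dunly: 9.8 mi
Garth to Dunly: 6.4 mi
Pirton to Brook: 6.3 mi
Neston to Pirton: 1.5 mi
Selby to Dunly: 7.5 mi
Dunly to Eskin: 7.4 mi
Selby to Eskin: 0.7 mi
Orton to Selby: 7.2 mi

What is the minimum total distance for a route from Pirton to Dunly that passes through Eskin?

Shortest Pirton→Eskin: Pirton → Eskin = 1.9
Best Eskin to Dunly: Eskin → Dunly costing 7.4
Total via Eskin: 1.9 + 7.4 = 9.3 mi.

9.3 mi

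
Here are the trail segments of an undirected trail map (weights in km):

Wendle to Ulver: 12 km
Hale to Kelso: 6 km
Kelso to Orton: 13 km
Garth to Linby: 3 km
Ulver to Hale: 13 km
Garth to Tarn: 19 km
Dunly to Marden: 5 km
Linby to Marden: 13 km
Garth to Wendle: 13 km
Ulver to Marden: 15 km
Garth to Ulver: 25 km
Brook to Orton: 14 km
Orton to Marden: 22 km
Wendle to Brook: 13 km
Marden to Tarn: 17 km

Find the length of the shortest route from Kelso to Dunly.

Enumerating some paths:
Kelso–Orton–Marden–Dunly: 13+22+5 = 40
Kelso–Hale–Ulver–Garth–Linby–Marden–Dunly: 6+13+25+3+13+5 = 65
Kelso–Hale–Ulver–Wendle–Garth–Linby–Marden–Dunly: 6+13+12+13+3+13+5 = 65
Kelso–Hale–Ulver–Marden–Dunly: 6+13+15+5 = 39
Cheapest is Kelso–Hale–Ulver–Marden–Dunly at 39 km.

39 km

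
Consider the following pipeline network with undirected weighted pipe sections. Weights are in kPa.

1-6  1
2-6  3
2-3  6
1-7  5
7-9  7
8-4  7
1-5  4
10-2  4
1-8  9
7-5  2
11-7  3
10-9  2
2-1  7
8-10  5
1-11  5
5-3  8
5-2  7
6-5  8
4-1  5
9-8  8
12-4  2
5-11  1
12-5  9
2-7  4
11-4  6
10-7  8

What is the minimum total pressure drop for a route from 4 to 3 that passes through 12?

Best 4 to 12: 4–12 costing 2
Best 12 to 3: 12–5–3 costing 17
Total via 12: 2 + 17 = 19 kPa.

19 kPa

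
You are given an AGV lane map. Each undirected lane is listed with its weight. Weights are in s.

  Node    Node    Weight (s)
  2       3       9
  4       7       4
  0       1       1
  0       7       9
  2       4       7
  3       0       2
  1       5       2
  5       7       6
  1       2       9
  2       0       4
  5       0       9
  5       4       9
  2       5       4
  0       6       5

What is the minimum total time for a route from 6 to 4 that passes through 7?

Shortest 6→7: 6 → 0 → 7 = 14
Shortest 7→4: 7 → 4 = 4
Total via 7: 14 + 4 = 18 s.

18 s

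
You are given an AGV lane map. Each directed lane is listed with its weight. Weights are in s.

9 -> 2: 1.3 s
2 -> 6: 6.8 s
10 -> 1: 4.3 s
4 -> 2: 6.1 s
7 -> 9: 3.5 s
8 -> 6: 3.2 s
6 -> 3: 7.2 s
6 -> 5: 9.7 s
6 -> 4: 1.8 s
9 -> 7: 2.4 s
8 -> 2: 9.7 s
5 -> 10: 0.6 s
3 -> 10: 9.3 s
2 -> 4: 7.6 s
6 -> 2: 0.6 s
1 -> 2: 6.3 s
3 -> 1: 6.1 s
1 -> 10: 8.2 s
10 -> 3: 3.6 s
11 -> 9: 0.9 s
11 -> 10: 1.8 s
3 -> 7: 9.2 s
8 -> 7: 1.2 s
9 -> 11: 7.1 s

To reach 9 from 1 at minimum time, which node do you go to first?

10

Candidate routes:
1 → 2 → 6 → 5 → 10 → 3 → 7 → 9: 6.3+6.8+9.7+0.6+3.6+9.2+3.5 = 39.7
1 → 2 → 6 → 3 → 7 → 9: 6.3+6.8+7.2+9.2+3.5 = 33
1 → 10 → 3 → 7 → 9: 8.2+3.6+9.2+3.5 = 24.5
The minimum is 24.5 s via 1 → 10 → 3 → 7 → 9.
So from 1 the first move is to 10.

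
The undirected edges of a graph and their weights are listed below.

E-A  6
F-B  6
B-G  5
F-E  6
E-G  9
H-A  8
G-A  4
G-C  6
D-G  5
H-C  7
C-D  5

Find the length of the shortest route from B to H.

17

Candidate routes:
B - G - D - C - H: 5+5+5+7 = 22
B - G - C - H: 5+6+7 = 18
B - F - E - A - H: 6+6+6+8 = 26
B - G - A - H: 5+4+8 = 17
The minimum is 17 via B - G - A - H.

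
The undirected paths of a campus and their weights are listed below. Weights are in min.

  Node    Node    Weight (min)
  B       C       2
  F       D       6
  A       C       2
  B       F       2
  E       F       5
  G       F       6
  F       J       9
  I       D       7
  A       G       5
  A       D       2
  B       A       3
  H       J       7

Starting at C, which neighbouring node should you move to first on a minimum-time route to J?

B

Candidate routes:
C–A–B–F–J: 2+3+2+9 = 16
C–B–F–J: 2+2+9 = 13
The minimum is 13 min via C–B–F–J.
So from C the first move is to B.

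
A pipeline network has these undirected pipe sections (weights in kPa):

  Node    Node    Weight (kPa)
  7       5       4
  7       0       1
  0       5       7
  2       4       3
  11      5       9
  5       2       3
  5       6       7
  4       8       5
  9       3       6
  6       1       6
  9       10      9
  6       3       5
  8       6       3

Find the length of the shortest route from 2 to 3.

Compare a few routes:
2 - 4 - 8 - 6 - 3: 3+5+3+5 = 16
2 - 5 - 6 - 3: 3+7+5 = 15
Cheapest is 2 - 5 - 6 - 3 at 15 kPa.

15 kPa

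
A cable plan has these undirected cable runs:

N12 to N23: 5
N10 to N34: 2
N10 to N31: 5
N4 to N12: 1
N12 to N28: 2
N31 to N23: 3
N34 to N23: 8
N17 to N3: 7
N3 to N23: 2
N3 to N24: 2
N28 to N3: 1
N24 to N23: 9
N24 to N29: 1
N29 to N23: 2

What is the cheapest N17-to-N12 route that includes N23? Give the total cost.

Best N17 to N23: N17–N3–N23 costing 9
Best N23 to N12: N23–N12 costing 5
Total via N23: 9 + 5 = 14.

14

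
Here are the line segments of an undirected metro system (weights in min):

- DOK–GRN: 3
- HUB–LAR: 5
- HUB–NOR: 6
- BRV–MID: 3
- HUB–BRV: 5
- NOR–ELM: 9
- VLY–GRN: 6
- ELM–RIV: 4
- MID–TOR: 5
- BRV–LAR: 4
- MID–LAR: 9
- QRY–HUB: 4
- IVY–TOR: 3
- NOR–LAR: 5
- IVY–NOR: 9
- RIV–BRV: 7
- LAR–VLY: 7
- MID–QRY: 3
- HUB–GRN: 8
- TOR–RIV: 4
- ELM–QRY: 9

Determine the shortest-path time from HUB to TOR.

12 min

Candidate routes:
HUB–BRV–MID–TOR: 5+3+5 = 13
HUB–BRV–RIV–TOR: 5+7+4 = 16
HUB–QRY–MID–TOR: 4+3+5 = 12
The minimum is 12 min via HUB–QRY–MID–TOR.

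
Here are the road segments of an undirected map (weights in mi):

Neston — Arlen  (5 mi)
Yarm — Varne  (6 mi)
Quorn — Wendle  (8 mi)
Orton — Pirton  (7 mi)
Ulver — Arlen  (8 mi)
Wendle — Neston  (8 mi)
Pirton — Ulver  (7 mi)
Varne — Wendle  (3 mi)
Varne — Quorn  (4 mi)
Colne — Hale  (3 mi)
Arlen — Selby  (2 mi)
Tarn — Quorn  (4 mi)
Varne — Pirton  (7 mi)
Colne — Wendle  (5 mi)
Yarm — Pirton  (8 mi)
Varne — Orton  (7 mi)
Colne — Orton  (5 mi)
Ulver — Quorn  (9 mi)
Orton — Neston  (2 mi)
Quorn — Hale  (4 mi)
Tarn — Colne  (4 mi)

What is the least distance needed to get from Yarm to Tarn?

Settle nodes by increasing distance from Yarm:
Yarm: 0
Varne: 6  (via Yarm)
Pirton: 8  (via Yarm)
Wendle: 9  (via Varne)
Quorn: 10  (via Varne)
Orton: 13  (via Varne)
Colne: 14  (via Wendle)
Tarn: 14  (via Quorn)
Shortest route: Yarm → Varne → Quorn → Tarn = 14 mi.

14 mi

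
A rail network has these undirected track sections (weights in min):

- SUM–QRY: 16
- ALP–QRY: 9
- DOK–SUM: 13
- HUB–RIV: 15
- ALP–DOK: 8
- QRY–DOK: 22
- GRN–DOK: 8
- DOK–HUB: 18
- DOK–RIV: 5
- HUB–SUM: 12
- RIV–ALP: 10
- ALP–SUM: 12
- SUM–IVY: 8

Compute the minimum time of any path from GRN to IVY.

29 min

Settle nodes by increasing distance from GRN:
GRN: 0
DOK: 8  (via GRN)
RIV: 13  (via DOK)
ALP: 16  (via DOK)
SUM: 21  (via DOK)
QRY: 25  (via ALP)
HUB: 26  (via DOK)
IVY: 29  (via SUM)
Shortest route: GRN → DOK → SUM → IVY = 29 min.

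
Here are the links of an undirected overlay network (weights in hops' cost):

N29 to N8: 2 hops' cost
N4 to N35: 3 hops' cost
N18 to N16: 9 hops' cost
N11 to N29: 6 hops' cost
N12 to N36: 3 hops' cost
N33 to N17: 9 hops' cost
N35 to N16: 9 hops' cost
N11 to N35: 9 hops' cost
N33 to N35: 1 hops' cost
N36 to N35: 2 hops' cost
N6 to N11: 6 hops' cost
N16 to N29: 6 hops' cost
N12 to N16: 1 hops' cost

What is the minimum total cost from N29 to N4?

15 hops' cost

Settle nodes by increasing distance from N29:
N29: 0
N8: 2  (via N29)
N16: 6  (via N29)
N11: 6  (via N29)
N12: 7  (via N16)
N36: 10  (via N12)
N35: 12  (via N36)
N6: 12  (via N11)
N33: 13  (via N35)
N18: 15  (via N16)
N4: 15  (via N35)
Shortest route: N29 → N16 → N12 → N36 → N35 → N4 = 15 hops' cost.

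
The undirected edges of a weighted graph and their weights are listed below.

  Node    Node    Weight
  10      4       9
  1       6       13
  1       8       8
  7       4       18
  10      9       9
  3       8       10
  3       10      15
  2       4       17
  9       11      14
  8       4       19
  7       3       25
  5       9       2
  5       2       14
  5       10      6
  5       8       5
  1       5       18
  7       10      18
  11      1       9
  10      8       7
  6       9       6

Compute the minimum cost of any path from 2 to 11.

30

Shortest distances from 2:
2: 0
5: 14  (via 2)
9: 16  (via 5)
4: 17  (via 2)
8: 19  (via 5)
10: 20  (via 5)
6: 22  (via 9)
1: 27  (via 8)
3: 29  (via 8)
11: 30  (via 9)
Shortest route: 2 → 5 → 9 → 11 = 30.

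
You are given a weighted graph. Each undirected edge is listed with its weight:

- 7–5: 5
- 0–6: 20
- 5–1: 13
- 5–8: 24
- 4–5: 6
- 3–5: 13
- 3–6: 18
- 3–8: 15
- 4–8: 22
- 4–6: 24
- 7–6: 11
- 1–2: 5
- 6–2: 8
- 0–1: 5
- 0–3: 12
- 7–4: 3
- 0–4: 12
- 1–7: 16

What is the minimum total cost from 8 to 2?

37

Candidate routes:
8 - 5 - 1 - 2: 24+13+5 = 42
8 - 3 - 0 - 1 - 2: 15+12+5+5 = 37
8 - 3 - 6 - 2: 15+18+8 = 41
8 - 4 - 0 - 1 - 2: 22+12+5+5 = 44
Cheapest is 8 - 3 - 0 - 1 - 2 at 37.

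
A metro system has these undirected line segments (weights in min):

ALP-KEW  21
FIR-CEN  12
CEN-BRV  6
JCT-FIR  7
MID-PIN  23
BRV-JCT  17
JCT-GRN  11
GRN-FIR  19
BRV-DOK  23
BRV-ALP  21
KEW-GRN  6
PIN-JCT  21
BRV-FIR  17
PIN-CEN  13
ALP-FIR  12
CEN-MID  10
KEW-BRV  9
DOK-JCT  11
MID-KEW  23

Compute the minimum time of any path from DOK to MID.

39 min

Compare a few routes:
DOK → JCT → BRV → CEN → MID: 11+17+6+10 = 44
DOK → BRV → CEN → MID: 23+6+10 = 39
DOK → JCT → FIR → CEN → MID: 11+7+12+10 = 40
The minimum is 39 min via DOK → BRV → CEN → MID.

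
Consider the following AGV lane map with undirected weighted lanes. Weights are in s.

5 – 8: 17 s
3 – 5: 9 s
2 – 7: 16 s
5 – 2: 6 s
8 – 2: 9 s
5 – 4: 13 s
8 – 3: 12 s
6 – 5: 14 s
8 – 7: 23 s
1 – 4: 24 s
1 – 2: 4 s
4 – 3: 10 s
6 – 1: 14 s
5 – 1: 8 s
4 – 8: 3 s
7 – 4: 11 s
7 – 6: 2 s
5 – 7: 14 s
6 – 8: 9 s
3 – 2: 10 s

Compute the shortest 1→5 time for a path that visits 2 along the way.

Best 1 to 2: 1 → 2 costing 4
Shortest 2→5: 2 → 5 = 6
Total via 2: 4 + 6 = 10 s.

10 s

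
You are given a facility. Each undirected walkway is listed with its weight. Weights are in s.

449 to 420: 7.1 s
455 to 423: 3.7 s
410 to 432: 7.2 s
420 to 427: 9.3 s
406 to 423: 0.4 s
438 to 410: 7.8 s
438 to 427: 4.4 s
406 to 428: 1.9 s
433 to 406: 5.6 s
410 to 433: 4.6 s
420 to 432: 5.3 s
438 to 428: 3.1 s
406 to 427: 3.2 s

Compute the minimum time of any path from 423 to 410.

Compare a few routes:
423–406–427–438–410: 0.4+3.2+4.4+7.8 = 15.8
423–406–428–438–410: 0.4+1.9+3.1+7.8 = 13.2
423–406–433–410: 0.4+5.6+4.6 = 10.6
423–406–427–420–432–410: 0.4+3.2+9.3+5.3+7.2 = 25.4
The minimum is 10.6 s via 423–406–433–410.

10.6 s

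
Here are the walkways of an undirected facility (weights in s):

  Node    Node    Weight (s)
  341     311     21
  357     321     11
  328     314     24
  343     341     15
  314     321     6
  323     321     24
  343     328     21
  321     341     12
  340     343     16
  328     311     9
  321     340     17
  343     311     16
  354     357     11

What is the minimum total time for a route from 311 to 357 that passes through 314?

Shortest 311→314: 311 → 328 → 314 = 33
Best 314 to 357: 314 → 321 → 357 costing 17
Total via 314: 33 + 17 = 50 s.

50 s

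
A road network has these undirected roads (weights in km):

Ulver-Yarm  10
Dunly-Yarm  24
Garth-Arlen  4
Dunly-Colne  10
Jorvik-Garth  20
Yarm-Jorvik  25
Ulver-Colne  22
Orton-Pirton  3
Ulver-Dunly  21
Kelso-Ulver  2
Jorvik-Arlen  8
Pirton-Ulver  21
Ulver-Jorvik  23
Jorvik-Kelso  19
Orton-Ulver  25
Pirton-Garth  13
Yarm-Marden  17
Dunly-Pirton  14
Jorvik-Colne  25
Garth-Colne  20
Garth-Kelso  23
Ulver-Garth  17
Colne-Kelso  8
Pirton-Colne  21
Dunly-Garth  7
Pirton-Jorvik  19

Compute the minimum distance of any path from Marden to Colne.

Enumerating some paths:
Marden–Yarm–Dunly–Colne: 17+24+10 = 51
Marden–Yarm–Ulver–Kelso–Colne: 17+10+2+8 = 37
Marden–Yarm–Ulver–Colne: 17+10+22 = 49
Cheapest is Marden–Yarm–Ulver–Kelso–Colne at 37 km.

37 km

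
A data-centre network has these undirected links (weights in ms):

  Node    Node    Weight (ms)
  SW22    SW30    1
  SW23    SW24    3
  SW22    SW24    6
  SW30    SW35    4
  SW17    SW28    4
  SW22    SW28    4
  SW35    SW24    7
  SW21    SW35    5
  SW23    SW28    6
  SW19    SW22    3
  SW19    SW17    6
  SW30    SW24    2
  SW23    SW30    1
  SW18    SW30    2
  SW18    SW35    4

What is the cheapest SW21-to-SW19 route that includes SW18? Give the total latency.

Best SW21 to SW18: SW21 → SW35 → SW18 costing 9
Best SW18 to SW19: SW18 → SW30 → SW22 → SW19 costing 6
Total via SW18: 9 + 6 = 15 ms.

15 ms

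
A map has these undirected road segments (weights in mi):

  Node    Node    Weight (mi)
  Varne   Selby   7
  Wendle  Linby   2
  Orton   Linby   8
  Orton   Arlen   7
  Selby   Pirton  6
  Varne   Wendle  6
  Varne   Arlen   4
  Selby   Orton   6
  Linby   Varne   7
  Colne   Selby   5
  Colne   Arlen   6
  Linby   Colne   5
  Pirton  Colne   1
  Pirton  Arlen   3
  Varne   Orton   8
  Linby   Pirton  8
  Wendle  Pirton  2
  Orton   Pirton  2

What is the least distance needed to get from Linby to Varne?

Compare a few routes:
Linby - Wendle - Pirton - Arlen - Varne: 2+2+3+4 = 11
Linby - Varne: 7 = 7
Linby - Wendle - Varne: 2+6 = 8
The minimum is 7 mi via Linby - Varne.

7 mi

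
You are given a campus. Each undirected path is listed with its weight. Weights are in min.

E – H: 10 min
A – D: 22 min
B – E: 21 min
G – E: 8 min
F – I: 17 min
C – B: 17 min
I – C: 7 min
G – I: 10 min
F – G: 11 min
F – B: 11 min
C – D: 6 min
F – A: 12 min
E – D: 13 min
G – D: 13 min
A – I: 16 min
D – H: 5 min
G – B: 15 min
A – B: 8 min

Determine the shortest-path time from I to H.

Candidate routes:
I - G - E - H: 10+8+10 = 28
I - C - D - H: 7+6+5 = 18
The minimum is 18 min via I - C - D - H.

18 min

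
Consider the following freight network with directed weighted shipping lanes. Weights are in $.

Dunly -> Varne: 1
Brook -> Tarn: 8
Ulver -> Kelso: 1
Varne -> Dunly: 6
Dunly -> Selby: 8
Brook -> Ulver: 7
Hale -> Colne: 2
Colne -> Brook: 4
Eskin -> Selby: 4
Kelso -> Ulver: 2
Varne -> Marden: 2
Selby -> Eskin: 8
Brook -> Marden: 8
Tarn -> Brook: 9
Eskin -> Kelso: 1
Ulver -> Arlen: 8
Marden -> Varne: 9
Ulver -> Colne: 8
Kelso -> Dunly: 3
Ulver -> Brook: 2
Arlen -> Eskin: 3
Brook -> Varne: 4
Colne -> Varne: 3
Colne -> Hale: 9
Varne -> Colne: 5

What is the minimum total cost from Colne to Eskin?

$22

Enumerating some paths:
Colne - Brook - Ulver - Arlen - Eskin: 4+7+8+3 = 22
Colne - Varne - Dunly - Selby - Eskin: 3+6+8+8 = 25
Colne - Brook - Varne - Dunly - Selby - Eskin: 4+4+6+8+8 = 30
Colne - Brook - Ulver - Kelso - Dunly - Selby - Eskin: 4+7+1+3+8+8 = 31
The minimum is $22 via Colne - Brook - Ulver - Arlen - Eskin.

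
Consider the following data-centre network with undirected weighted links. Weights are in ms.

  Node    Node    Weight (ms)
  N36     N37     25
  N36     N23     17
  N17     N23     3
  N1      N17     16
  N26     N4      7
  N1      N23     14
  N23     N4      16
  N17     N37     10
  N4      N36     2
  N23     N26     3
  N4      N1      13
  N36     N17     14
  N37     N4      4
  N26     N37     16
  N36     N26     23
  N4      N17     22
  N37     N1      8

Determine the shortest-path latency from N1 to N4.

Shortest distances from N1:
N1: 0
N37: 8  (via N1)
N4: 12  (via N37)
Shortest route: N1 → N37 → N4 = 12 ms.

12 ms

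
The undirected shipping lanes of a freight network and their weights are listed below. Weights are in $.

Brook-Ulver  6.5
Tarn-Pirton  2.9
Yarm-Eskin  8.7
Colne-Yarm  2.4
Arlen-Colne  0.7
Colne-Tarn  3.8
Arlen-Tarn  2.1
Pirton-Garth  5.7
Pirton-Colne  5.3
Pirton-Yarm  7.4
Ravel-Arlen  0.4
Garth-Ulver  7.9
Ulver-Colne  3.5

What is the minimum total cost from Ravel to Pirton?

$5.4

Compare a few routes:
Ravel–Arlen–Colne–Tarn–Pirton: 0.4+0.7+3.8+2.9 = 7.8
Ravel–Arlen–Colne–Yarm–Pirton: 0.4+0.7+2.4+7.4 = 10.9
Ravel–Arlen–Colne–Pirton: 0.4+0.7+5.3 = 6.4
Ravel–Arlen–Tarn–Pirton: 0.4+2.1+2.9 = 5.4
Cheapest is Ravel–Arlen–Tarn–Pirton at $5.4.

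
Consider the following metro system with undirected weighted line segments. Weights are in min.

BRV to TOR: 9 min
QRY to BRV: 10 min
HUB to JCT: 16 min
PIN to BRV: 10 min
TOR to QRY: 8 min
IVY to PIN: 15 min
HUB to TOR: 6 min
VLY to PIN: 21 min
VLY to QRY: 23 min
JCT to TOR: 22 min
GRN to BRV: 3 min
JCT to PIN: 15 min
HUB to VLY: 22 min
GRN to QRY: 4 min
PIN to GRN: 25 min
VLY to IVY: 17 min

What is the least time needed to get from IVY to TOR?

34 min

Running Dijkstra from IVY:
IVY: 0
PIN: 15  (via IVY)
VLY: 17  (via IVY)
BRV: 25  (via PIN)
GRN: 28  (via BRV)
JCT: 30  (via PIN)
QRY: 32  (via GRN)
TOR: 34  (via BRV)
Shortest route: IVY → PIN → BRV → TOR = 34 min.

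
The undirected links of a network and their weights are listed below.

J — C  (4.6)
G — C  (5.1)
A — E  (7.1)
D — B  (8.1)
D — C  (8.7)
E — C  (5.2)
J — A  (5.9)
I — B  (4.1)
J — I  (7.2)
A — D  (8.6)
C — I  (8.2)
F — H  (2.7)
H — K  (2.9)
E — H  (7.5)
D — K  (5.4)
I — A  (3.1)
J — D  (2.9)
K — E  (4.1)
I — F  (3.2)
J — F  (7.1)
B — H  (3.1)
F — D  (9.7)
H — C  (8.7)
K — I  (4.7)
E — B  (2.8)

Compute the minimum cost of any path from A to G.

15.6

Candidate routes:
A–I–C–G: 3.1+8.2+5.1 = 16.4
A–J–C–G: 5.9+4.6+5.1 = 15.6
A–I–J–C–G: 3.1+7.2+4.6+5.1 = 20
A–E–C–G: 7.1+5.2+5.1 = 17.4
The minimum is 15.6 via A–J–C–G.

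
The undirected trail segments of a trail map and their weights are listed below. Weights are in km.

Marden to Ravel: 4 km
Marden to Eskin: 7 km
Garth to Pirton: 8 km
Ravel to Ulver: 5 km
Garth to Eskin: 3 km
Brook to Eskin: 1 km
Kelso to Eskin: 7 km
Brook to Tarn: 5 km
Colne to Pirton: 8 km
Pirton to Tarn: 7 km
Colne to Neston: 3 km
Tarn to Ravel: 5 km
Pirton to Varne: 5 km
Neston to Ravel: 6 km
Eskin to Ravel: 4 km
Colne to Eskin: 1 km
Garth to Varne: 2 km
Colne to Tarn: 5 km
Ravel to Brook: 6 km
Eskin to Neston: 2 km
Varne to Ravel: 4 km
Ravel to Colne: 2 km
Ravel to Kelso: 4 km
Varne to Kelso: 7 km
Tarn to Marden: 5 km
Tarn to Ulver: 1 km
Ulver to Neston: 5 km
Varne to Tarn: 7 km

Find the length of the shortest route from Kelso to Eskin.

7 km

Candidate routes:
Kelso → Ravel → Eskin: 4+4 = 8
Kelso → Ravel → Brook → Eskin: 4+6+1 = 11
Kelso → Ravel → Colne → Neston → Eskin: 4+2+3+2 = 11
Kelso → Eskin: 7 = 7
The minimum is 7 km via Kelso → Eskin.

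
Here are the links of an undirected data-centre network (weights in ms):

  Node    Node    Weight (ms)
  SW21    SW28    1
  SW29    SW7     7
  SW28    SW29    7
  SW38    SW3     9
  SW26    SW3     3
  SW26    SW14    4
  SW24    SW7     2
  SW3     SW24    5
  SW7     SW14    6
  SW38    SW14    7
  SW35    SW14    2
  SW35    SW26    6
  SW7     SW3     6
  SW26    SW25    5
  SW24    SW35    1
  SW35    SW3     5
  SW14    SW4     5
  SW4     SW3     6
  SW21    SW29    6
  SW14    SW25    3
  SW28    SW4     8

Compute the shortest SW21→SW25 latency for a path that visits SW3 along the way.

23 ms

Shortest SW21→SW3: SW21 → SW28 → SW4 → SW3 = 15
Best SW3 to SW25: SW3 → SW26 → SW25 costing 8
Total via SW3: 15 + 8 = 23 ms.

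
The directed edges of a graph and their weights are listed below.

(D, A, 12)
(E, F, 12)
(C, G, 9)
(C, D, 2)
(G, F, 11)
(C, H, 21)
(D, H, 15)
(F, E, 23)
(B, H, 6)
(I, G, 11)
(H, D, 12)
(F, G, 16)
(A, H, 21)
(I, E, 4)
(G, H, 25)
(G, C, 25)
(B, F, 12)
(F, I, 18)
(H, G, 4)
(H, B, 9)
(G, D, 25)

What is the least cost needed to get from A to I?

54

Running Dijkstra from A:
A: 0
H: 21  (via A)
G: 25  (via H)
B: 30  (via H)
D: 33  (via H)
F: 36  (via G)
C: 50  (via G)
I: 54  (via F)
Shortest route: A–H–G–F–I = 54.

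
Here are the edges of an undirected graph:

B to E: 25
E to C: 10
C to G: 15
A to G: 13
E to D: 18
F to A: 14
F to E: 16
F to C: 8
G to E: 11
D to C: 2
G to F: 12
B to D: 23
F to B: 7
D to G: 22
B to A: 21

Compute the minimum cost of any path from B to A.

Candidate routes:
B - A: 21 = 21
B - F - G - A: 7+12+13 = 32
B - F - C - G - A: 7+8+15+13 = 43
The minimum is 21 via B - A.

21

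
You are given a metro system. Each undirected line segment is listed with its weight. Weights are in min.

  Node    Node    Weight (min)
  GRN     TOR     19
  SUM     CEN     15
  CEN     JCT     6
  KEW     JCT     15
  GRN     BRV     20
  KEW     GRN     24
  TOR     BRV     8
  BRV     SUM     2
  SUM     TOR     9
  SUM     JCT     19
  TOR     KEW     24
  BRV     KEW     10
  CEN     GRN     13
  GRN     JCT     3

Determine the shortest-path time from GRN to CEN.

9 min

Compare a few routes:
GRN - CEN: 13 = 13
GRN - JCT - CEN: 3+6 = 9
The minimum is 9 min via GRN - JCT - CEN.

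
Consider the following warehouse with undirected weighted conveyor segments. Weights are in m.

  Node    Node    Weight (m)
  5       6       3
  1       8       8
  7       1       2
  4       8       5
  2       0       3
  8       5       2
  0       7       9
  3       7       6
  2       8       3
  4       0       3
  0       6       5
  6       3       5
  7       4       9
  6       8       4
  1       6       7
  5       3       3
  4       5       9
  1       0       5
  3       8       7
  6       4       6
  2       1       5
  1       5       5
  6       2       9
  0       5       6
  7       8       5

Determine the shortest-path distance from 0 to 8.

6 m

Settle nodes by increasing distance from 0:
0: 0
2: 3  (via 0)
4: 3  (via 0)
1: 5  (via 0)
6: 5  (via 0)
5: 6  (via 0)
8: 6  (via 2)
Shortest route: 0 → 2 → 8 = 6 m.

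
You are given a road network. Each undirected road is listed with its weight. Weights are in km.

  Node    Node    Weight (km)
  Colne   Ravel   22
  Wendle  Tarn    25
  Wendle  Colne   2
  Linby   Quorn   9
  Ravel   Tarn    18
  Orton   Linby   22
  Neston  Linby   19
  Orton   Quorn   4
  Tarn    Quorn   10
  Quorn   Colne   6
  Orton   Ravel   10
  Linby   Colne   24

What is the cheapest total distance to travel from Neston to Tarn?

38 km

Candidate routes:
Neston → Linby → Orton → Quorn → Tarn: 19+22+4+10 = 55
Neston → Linby → Quorn → Tarn: 19+9+10 = 38
The minimum is 38 km via Neston → Linby → Quorn → Tarn.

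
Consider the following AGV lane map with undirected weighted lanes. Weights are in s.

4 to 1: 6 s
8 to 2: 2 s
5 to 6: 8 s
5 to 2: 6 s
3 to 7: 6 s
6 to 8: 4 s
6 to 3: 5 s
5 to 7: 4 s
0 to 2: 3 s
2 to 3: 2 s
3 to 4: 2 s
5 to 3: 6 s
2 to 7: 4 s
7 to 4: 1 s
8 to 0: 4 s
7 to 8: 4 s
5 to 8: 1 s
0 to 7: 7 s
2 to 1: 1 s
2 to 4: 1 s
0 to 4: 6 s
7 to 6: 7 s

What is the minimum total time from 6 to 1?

7 s

Compare a few routes:
6–3–2–1: 5+2+1 = 8
6–8–2–1: 4+2+1 = 7
6–3–4–2–1: 5+2+1+1 = 9
The minimum is 7 s via 6–8–2–1.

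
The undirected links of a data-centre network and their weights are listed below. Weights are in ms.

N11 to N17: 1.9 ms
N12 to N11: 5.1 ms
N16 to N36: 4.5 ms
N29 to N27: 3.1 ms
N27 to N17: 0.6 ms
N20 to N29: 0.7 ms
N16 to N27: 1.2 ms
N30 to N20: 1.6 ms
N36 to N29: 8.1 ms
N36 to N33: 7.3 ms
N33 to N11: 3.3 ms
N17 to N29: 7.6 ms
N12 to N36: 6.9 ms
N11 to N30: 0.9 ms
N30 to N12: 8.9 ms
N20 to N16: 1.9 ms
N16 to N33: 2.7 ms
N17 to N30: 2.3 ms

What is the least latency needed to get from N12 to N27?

7.6 ms

Settle nodes by increasing distance from N12:
N12: 0
N11: 5.1  (via N12)
N30: 6  (via N11)
N36: 6.9  (via N12)
N17: 7  (via N11)
N27: 7.6  (via N17)
Shortest route: N12 → N11 → N17 → N27 = 7.6 ms.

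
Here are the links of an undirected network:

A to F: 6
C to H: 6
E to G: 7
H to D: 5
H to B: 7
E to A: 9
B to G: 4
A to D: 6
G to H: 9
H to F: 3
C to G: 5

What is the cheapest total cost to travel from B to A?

16

Candidate routes:
B–H–F–A: 7+3+6 = 16
B–H–D–A: 7+5+6 = 18
B–G–E–A: 4+7+9 = 20
The minimum is 16 via B–H–F–A.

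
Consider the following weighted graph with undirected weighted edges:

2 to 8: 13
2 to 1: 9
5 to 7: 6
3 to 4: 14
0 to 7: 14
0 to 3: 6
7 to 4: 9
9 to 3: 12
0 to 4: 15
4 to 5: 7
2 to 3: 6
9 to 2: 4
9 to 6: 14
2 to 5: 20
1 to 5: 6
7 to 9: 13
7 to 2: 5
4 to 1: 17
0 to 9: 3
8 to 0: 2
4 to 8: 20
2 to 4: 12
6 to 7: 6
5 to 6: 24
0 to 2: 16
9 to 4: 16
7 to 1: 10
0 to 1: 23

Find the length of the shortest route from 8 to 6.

Enumerating some paths:
8 - 0 - 7 - 6: 2+14+6 = 22
8 - 0 - 9 - 6: 2+3+14 = 19
8 - 0 - 9 - 2 - 7 - 6: 2+3+4+5+6 = 20
Cheapest is 8 - 0 - 9 - 6 at 19.

19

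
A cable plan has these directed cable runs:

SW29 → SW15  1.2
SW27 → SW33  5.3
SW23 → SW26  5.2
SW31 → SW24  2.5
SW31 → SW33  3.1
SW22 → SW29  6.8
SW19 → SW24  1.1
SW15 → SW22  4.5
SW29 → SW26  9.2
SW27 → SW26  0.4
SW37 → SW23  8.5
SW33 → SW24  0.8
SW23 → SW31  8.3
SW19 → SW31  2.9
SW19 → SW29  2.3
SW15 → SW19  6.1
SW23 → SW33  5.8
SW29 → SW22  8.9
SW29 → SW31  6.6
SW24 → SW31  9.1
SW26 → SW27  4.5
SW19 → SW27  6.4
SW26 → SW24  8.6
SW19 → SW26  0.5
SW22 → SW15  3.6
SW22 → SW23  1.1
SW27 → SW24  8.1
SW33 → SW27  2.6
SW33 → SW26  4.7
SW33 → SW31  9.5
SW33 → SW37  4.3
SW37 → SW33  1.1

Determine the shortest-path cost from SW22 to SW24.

Shortest distances from SW22:
SW22: 0
SW23: 1.1  (via SW22)
SW15: 3.6  (via SW22)
SW26: 6.3  (via SW23)
SW29: 6.8  (via SW22)
SW33: 6.9  (via SW23)
SW24: 7.7  (via SW33)
Shortest route: SW22 → SW23 → SW33 → SW24 = 7.7.

7.7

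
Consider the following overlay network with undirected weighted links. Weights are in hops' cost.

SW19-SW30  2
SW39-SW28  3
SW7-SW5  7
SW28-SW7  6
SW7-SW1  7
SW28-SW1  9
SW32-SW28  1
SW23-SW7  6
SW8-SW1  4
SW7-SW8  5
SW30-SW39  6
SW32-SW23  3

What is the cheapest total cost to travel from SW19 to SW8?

Candidate routes:
SW19 → SW30 → SW39 → SW28 → SW1 → SW8: 2+6+3+9+4 = 24
SW19 → SW30 → SW39 → SW28 → SW7 → SW1 → SW8: 2+6+3+6+7+4 = 28
SW19 → SW30 → SW39 → SW28 → SW32 → SW23 → SW7 → SW8: 2+6+3+1+3+6+5 = 26
SW19 → SW30 → SW39 → SW28 → SW7 → SW8: 2+6+3+6+5 = 22
Cheapest is SW19 → SW30 → SW39 → SW28 → SW7 → SW8 at 22 hops' cost.

22 hops' cost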